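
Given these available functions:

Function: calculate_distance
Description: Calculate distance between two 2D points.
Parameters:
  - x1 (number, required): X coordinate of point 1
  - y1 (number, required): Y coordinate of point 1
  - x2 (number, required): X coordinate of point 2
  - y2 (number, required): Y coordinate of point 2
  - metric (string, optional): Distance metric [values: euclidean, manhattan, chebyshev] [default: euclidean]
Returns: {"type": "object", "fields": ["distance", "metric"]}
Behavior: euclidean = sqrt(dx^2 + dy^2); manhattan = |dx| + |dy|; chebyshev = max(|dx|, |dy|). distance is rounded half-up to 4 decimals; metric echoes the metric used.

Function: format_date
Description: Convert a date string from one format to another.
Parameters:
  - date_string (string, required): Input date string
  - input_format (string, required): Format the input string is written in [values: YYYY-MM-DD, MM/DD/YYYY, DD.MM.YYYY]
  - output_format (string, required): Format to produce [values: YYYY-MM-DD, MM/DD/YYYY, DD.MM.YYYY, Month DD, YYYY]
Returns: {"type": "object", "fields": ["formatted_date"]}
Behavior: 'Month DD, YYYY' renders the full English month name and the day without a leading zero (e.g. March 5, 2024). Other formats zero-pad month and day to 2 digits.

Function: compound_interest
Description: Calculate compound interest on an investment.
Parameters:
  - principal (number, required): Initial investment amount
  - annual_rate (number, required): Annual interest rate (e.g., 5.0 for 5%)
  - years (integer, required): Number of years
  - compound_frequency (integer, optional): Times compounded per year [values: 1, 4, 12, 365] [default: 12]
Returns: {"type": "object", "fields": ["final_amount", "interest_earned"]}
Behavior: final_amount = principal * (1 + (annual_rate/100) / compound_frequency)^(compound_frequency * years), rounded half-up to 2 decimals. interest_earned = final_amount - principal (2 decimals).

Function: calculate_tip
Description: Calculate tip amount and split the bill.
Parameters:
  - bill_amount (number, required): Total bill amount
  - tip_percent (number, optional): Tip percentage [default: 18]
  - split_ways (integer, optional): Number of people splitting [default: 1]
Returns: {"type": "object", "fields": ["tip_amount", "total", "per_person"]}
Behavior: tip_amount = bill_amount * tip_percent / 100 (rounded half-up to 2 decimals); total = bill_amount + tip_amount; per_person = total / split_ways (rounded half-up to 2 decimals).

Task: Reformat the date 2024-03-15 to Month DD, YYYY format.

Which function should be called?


The task needs a function whose description is: Convert a date string from one format to another.
format_date


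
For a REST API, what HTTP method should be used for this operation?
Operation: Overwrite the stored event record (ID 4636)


GET = read, POST = create, PUT = update/replace, DELETE = remove
This operation is an update/replace.
PUT


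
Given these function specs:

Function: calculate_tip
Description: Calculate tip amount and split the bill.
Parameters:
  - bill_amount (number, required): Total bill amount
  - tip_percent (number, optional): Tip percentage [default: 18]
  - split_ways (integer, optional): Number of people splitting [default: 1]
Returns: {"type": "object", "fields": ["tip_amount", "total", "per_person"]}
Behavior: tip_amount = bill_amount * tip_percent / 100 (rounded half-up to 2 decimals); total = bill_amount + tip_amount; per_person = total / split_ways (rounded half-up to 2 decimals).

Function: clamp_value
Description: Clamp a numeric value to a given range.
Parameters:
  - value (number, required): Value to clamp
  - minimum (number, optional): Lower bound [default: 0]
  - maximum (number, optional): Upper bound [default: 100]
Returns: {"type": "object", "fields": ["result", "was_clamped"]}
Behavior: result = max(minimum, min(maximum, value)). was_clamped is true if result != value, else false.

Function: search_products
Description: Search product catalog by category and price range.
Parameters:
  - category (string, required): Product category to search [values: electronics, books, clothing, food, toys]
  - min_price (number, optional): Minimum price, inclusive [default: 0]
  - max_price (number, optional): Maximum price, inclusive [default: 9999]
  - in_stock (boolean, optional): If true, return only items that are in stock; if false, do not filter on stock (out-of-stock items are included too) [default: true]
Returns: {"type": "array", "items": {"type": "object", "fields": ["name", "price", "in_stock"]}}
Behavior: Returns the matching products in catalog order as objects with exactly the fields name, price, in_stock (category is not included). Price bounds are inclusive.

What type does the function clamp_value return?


The clamp_value spec declares Returns: {"type": "object", "fields": ["result", "was_clamped"]}
Type:
object


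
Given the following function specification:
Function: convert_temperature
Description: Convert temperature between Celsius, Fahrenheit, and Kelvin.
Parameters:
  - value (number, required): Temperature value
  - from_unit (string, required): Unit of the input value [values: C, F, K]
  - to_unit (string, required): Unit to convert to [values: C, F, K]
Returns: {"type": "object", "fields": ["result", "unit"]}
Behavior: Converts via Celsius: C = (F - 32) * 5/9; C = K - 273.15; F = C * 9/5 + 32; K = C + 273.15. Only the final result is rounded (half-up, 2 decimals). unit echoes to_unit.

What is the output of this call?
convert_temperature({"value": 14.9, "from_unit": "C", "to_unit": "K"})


Input already in C: 14.9
To K: 14.9 + 273.15 = 288.05
Round to 2 decimals: 288.05
Output:
{"result": 288.05, "unit": "K"}


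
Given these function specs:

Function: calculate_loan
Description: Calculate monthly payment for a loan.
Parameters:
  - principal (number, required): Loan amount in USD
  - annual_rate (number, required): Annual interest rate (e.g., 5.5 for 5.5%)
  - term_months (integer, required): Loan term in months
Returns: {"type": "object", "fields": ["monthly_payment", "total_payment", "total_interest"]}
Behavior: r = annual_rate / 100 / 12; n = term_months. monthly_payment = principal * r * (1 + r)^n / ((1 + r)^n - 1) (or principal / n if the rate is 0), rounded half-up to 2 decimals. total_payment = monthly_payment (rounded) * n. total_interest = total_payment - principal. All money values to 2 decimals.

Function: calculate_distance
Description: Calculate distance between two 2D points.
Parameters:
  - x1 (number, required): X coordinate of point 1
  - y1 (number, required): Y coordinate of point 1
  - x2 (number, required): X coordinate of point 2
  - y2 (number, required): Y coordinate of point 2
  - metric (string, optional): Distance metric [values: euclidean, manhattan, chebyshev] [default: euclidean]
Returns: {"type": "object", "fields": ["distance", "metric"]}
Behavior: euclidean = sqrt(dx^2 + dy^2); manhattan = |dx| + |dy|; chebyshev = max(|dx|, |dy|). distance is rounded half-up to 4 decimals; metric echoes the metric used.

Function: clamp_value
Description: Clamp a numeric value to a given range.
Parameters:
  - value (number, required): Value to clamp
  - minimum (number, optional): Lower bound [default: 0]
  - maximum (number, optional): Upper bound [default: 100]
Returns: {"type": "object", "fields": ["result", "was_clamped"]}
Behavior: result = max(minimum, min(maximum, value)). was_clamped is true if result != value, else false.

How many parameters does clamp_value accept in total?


Parameters of clamp_value: value (required), minimum (optional), maximum (optional)
Total:
3


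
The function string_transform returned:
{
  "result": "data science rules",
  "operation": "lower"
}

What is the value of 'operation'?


lower


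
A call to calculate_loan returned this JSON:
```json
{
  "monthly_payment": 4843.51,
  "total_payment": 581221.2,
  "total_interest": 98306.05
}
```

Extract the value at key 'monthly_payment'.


4843.51


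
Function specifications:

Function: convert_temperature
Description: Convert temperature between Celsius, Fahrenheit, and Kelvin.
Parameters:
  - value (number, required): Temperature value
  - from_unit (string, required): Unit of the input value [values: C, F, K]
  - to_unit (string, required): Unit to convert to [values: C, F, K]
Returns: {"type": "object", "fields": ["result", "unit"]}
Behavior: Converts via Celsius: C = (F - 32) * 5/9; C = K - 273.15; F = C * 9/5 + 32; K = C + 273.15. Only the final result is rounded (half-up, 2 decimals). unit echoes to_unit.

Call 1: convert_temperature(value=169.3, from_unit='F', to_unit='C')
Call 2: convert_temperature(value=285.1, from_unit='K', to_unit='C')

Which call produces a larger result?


Call 1:
  To C: (169.3 - 32) * 5/9 = 76.277778
  Target is C: 76.277778
  Round to 2 decimals: 76.28
  -> 76.28 C
Call 2:
  To C: 285.1 - 273.15 = 11.95
  Target is C: 11.95
  Round to 2 decimals: 11.95
  -> 11.95 C
Call 1 (76.28 C)


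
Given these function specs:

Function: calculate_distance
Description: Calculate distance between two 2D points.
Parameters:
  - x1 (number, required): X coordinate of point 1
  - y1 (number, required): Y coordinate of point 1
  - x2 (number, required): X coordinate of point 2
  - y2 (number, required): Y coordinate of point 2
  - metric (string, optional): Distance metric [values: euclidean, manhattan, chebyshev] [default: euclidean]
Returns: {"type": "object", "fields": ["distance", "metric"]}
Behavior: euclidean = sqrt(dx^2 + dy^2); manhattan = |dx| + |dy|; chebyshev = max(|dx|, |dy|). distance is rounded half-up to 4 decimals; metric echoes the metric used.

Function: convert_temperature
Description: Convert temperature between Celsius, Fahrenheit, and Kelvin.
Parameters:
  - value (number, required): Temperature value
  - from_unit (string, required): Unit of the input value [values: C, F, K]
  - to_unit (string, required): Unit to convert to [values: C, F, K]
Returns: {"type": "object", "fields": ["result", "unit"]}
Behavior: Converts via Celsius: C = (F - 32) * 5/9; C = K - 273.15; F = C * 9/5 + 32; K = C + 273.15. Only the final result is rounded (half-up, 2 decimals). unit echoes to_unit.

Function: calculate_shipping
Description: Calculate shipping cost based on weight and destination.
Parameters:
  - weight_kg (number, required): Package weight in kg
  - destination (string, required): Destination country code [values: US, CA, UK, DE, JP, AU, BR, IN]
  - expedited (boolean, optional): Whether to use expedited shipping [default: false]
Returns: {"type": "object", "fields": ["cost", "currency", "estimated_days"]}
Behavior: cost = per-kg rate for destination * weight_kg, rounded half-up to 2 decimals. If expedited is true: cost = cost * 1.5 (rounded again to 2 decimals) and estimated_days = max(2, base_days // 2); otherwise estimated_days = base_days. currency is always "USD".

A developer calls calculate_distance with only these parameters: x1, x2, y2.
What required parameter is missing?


Required parameters: x1, y1, x2, y2
Provided: x1, x2, y2
Missing: y1
y1


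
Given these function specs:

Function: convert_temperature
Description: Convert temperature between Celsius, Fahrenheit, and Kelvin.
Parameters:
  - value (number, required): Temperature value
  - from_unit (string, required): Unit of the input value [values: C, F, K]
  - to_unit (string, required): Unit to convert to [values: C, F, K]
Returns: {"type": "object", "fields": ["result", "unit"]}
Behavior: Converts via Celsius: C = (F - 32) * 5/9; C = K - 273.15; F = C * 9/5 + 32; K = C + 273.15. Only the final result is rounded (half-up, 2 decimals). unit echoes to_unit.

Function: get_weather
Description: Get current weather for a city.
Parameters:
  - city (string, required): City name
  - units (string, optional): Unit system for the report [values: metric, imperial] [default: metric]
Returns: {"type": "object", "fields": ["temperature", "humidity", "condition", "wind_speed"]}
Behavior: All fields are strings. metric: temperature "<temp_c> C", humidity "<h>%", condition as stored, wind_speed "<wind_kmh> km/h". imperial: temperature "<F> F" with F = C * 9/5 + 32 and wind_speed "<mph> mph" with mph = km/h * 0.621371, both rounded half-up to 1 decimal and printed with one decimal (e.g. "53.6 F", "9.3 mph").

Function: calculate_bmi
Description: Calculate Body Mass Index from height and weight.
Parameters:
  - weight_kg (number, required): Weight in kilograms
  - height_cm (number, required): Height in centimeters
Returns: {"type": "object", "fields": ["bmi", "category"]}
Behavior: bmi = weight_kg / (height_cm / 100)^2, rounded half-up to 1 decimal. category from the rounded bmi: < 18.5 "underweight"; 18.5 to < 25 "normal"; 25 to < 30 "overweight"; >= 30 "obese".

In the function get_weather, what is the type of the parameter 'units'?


The get_weather spec declares:
  - units (string, optional): Unit system for the report [values: metric, imperial] [default: metric]
Type:
string


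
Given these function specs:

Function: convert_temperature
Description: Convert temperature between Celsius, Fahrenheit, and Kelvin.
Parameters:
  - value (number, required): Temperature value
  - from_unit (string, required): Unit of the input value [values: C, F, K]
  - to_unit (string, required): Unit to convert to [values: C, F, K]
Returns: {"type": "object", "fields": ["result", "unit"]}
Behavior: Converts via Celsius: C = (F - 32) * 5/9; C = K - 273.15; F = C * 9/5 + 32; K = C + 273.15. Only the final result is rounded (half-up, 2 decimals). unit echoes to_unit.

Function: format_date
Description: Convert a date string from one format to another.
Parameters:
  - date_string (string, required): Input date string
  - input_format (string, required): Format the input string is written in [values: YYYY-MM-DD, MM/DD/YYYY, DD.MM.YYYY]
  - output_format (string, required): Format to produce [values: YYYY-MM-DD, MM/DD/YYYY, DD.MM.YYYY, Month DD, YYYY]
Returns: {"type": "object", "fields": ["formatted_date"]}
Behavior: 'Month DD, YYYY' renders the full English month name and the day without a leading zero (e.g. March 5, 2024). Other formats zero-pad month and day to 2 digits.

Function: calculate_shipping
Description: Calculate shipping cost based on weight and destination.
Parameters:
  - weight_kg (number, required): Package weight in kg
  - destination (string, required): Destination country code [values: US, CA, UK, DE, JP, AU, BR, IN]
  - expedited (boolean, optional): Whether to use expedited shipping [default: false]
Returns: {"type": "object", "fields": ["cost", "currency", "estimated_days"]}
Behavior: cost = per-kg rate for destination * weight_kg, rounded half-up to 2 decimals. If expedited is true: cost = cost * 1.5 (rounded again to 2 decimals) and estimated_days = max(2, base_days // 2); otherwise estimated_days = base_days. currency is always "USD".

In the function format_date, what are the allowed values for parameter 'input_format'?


The format_date spec declares:
  - input_format (string, required): Format the input string is written in [values: YYYY-MM-DD, MM/DD/YYYY, DD.MM.YYYY]
Allowed values:
YYYY-MM-DD, MM/DD/YYYY, DD.MM.YYYY


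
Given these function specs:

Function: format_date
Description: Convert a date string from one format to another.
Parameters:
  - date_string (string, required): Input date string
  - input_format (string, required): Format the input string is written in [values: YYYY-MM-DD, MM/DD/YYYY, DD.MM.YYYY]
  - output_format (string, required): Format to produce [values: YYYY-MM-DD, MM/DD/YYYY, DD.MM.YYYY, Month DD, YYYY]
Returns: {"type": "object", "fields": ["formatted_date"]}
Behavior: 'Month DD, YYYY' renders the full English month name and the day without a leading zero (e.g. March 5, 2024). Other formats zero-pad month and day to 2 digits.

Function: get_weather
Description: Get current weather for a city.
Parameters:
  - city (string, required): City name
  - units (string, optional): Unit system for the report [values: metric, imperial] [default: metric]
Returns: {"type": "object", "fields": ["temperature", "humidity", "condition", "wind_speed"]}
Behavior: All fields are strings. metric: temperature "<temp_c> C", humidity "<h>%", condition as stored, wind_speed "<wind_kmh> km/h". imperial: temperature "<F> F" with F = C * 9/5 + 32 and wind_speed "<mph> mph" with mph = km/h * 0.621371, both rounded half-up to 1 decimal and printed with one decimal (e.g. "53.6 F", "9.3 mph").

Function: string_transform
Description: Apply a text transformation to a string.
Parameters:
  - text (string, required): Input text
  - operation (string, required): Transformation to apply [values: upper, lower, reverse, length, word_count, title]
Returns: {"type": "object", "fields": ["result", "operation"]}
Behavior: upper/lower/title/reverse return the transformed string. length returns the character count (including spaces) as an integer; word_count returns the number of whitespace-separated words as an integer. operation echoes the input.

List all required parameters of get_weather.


Parameters of get_weather and their required/optional flag:
  city: required
  units: optional
city


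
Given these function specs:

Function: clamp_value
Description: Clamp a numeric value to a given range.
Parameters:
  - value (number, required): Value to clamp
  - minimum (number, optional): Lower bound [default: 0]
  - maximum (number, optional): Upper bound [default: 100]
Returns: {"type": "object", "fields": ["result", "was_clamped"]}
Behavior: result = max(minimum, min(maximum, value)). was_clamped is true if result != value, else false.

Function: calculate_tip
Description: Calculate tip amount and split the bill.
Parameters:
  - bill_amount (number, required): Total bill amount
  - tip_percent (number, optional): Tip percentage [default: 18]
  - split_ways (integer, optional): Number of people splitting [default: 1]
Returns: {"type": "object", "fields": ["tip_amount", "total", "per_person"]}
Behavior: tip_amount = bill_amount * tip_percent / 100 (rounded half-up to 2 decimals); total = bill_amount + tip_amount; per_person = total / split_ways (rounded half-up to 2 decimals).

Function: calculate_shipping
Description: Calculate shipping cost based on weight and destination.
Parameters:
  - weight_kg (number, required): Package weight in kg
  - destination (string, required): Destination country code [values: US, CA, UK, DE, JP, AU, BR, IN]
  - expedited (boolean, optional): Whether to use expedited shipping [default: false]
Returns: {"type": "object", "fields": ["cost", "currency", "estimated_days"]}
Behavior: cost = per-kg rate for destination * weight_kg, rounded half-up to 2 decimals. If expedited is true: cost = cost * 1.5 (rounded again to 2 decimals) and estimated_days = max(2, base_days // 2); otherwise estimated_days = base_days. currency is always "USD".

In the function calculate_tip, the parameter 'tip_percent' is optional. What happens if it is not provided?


The calculate_tip spec declares:
  - tip_percent (number, optional): Tip percentage [default: 18]
It defaults to 18


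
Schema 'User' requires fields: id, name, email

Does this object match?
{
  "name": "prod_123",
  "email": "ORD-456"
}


Checking required fields...
Missing: id
Invalid - missing required field 'id'


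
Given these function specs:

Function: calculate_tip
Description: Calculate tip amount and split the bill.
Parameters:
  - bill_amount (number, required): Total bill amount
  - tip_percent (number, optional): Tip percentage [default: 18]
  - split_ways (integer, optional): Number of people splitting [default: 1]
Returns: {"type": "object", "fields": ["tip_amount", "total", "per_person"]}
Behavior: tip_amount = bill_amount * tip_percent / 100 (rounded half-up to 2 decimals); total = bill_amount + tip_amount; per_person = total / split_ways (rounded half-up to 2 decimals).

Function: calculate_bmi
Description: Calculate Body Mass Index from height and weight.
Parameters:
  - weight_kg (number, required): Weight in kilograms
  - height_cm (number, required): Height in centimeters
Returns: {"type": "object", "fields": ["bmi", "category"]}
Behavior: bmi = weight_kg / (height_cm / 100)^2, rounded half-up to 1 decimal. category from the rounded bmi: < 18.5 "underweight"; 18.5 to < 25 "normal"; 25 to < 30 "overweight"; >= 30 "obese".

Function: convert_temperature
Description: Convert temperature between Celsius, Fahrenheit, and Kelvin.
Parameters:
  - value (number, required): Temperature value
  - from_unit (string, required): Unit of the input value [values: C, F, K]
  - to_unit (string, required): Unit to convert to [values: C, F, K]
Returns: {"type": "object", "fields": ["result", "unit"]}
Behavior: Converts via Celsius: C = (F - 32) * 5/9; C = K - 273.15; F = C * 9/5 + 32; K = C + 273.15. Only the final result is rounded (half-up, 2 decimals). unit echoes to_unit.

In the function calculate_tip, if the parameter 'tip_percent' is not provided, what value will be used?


The calculate_tip spec declares:
  - tip_percent (number, optional): Tip percentage [default: 18]
Default:
18


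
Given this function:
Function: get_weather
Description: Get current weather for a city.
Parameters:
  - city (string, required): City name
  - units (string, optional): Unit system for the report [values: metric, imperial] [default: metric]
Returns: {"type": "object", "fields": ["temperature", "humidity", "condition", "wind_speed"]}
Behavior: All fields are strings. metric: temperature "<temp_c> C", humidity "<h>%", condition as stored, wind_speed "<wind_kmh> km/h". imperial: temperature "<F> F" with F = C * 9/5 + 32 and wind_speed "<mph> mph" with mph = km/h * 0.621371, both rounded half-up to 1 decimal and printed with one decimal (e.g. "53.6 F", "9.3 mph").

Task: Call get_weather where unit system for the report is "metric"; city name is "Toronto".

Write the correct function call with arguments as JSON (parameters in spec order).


Mapping each described value to its parameter name:
  'Unit system for the report' -> units = "metric"
  'City name' -> city = "Toronto"
get_weather({"city": "Toronto", "units": "metric"})


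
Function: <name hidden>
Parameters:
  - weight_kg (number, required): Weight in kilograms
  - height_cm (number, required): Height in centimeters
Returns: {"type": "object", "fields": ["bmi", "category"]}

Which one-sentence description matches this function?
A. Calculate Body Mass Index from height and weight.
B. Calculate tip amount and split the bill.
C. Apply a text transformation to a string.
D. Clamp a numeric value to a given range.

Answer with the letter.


Parameters weight_kg, height_cm and return ["bmi", "category"] fit: Calculate Body Mass Index from height and weight.
A


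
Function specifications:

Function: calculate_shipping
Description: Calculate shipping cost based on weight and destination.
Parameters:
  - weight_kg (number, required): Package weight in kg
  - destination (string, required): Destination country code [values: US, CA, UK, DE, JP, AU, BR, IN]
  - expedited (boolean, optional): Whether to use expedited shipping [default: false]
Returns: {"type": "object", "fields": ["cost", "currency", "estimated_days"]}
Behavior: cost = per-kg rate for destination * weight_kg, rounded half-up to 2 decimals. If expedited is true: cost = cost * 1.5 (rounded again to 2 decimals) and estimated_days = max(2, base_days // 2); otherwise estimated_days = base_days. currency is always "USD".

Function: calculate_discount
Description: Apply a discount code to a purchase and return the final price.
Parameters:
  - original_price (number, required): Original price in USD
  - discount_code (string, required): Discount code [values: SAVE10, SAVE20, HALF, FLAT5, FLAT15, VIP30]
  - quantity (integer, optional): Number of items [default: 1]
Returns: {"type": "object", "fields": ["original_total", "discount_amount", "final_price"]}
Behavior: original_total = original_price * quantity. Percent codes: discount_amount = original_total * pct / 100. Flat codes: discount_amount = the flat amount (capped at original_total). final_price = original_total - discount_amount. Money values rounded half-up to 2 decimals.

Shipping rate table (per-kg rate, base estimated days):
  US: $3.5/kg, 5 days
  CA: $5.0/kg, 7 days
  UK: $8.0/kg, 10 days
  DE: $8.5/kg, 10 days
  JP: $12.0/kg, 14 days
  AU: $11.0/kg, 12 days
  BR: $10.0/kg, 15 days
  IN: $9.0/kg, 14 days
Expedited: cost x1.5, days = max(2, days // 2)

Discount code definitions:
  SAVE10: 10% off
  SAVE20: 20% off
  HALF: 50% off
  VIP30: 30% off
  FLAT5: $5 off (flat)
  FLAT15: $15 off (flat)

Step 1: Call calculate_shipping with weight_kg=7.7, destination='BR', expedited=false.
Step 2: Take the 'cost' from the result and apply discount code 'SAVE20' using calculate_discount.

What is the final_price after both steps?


Step 1: calculate_shipping(weight_kg=7.7, destination=BR, expedited=false)
  Rate for BR: $10.0/kg, base 15 days
  cost = 10.0 * 7.7 = 77 -> 77.00
  expedited not set/false: estimated_days = 15
  -> cost = 77.00 USD
Step 2: calculate_discount(original_price=77.0, discount_code=SAVE20, quantity=1)
  original_total = 77.0 * 1 = 77.00
  SAVE20 = 20% off: discount_amount = 77.00 * 20/100 = 15.4 -> 15.40
  final_price = 77.00 - 15.40 = 61.60
  -> final_price = 61.60
$61.60


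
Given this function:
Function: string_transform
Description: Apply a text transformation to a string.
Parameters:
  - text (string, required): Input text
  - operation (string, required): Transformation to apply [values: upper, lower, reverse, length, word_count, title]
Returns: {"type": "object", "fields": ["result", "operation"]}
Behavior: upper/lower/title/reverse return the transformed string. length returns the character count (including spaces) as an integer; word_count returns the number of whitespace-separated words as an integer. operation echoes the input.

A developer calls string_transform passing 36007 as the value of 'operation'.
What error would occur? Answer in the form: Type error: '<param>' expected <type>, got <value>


Spec: 'operation' is declared as string; 36007 is an integer.
Type error: 'operation' expected string, got 36007


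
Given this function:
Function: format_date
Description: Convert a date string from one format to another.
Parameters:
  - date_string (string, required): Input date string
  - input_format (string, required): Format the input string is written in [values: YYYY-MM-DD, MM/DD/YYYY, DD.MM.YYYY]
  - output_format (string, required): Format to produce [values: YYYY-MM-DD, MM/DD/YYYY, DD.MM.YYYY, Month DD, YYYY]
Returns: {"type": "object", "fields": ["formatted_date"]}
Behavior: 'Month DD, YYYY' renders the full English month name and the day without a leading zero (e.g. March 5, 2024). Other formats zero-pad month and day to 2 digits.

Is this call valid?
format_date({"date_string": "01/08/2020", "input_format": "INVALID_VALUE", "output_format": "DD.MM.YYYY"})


Checking parameter values...
Parameter 'input_format' has value 'INVALID_VALUE' not in allowed: YYYY-MM-DD, MM/DD/YYYY, DD.MM.YYYY
Invalid - 'input_format' must be one of YYYY-MM-DD, MM/DD/YYYY, DD.MM.YYYY


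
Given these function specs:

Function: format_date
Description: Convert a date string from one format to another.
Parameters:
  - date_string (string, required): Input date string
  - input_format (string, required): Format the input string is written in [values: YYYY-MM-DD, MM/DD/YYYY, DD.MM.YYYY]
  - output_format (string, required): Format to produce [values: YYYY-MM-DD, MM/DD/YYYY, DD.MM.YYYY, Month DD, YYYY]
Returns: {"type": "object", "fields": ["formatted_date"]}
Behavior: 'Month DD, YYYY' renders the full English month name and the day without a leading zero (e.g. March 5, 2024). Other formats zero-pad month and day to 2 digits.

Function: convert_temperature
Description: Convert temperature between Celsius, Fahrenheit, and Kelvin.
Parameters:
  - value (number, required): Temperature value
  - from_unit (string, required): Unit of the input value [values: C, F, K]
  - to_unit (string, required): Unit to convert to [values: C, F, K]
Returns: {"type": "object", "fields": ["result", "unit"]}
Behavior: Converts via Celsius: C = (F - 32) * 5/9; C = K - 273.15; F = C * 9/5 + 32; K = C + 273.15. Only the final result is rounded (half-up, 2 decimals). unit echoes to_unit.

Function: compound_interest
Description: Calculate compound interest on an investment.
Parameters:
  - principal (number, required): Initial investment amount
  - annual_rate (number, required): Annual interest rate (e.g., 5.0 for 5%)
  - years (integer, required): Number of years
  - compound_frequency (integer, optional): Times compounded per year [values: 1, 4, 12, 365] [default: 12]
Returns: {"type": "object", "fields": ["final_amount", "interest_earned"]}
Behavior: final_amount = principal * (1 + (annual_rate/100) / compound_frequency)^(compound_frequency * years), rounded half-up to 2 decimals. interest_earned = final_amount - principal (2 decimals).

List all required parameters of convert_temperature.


Parameters of convert_temperature and their required/optional flag:
  value: required
  from_unit: required
  to_unit: required
from_unit, to_unit, value


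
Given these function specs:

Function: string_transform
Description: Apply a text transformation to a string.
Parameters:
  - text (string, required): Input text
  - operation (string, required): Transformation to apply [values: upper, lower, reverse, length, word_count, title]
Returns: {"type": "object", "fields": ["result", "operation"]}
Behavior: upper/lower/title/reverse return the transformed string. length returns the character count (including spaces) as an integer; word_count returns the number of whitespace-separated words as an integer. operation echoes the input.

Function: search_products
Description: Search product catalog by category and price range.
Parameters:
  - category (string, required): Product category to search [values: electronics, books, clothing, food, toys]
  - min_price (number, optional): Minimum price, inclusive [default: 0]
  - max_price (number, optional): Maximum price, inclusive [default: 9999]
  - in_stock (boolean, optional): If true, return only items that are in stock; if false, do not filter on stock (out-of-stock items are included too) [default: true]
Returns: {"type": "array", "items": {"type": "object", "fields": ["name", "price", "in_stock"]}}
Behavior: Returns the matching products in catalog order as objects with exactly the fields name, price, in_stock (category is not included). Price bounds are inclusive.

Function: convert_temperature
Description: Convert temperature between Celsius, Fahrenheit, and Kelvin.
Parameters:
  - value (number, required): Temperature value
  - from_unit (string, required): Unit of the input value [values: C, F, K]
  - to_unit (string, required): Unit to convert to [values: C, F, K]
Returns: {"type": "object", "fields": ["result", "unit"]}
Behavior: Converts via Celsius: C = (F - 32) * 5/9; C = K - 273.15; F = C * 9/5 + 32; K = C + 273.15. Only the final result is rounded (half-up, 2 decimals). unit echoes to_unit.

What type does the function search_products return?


The search_products spec declares Returns: {"type": "array", "items": {"type": "object", "fields": ["name", "price", "in_stock"]}}
Type:
array


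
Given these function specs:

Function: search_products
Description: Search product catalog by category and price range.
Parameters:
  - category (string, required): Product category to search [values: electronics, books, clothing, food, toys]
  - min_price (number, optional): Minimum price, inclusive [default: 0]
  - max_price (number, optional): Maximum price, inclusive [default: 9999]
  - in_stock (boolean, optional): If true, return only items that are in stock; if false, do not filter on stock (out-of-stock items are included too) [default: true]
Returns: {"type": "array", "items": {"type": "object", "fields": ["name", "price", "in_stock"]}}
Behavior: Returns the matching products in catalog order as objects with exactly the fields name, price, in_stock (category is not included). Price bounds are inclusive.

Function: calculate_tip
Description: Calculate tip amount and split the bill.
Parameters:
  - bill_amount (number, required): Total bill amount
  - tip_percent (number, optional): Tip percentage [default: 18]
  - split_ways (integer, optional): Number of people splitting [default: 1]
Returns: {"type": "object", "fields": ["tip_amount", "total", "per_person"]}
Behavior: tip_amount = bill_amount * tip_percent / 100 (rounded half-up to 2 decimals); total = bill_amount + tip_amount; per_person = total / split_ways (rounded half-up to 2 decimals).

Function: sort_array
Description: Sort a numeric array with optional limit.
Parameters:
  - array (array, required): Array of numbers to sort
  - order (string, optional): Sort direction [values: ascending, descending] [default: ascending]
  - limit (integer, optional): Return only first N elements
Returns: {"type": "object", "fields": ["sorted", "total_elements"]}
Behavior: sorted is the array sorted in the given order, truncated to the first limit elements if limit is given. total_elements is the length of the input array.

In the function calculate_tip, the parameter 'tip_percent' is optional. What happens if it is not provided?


The calculate_tip spec declares:
  - tip_percent (number, optional): Tip percentage [default: 18]
It defaults to 18


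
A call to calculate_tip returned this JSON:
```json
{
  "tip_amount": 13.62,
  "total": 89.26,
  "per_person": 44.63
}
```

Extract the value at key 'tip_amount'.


13.62


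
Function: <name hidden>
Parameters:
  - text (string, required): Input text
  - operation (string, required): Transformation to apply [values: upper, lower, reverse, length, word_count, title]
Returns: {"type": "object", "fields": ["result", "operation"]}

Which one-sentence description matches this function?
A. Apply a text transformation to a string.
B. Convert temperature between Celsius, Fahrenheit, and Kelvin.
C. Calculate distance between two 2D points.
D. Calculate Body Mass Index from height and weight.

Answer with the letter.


Parameters text, operation and return ["result", "operation"] fit: Apply a text transformation to a string.
A


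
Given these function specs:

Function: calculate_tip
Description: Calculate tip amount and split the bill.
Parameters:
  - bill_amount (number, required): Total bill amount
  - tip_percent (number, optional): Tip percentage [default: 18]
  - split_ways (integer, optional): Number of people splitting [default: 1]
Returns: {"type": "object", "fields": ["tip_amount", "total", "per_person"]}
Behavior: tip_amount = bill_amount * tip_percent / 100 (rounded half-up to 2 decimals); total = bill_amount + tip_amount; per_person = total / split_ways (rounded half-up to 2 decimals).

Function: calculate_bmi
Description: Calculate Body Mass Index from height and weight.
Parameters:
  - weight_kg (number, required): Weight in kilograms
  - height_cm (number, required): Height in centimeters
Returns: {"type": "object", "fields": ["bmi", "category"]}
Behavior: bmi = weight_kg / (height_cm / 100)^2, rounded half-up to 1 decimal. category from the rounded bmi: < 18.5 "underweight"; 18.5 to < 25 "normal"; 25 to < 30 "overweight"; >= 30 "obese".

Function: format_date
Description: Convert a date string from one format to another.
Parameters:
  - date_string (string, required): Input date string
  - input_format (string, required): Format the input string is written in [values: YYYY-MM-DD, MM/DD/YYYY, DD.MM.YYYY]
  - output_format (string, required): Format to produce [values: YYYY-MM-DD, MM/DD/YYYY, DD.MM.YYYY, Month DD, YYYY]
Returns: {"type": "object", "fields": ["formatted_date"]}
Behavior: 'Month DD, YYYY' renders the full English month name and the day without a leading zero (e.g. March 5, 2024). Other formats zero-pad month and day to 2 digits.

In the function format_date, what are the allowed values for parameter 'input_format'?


The format_date spec declares:
  - input_format (string, required): Format the input string is written in [values: YYYY-MM-DD, MM/DD/YYYY, DD.MM.YYYY]
Allowed values:
YYYY-MM-DD, MM/DD/YYYY, DD.MM.YYYY


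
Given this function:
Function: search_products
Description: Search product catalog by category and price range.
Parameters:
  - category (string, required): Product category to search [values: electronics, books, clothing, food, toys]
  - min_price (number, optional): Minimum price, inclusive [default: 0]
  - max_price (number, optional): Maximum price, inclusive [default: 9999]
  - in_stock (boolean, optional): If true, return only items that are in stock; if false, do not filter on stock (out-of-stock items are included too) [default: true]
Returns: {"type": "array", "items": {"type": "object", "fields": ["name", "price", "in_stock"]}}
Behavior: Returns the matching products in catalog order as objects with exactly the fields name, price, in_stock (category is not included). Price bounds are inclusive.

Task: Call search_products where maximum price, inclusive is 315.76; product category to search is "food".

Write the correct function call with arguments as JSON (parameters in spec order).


Mapping each described value to its parameter name:
  'Maximum price, inclusive' -> max_price = 315.76
  'Product category to search' -> category = "food"
search_products({"category": "food", "max_price": 315.76})


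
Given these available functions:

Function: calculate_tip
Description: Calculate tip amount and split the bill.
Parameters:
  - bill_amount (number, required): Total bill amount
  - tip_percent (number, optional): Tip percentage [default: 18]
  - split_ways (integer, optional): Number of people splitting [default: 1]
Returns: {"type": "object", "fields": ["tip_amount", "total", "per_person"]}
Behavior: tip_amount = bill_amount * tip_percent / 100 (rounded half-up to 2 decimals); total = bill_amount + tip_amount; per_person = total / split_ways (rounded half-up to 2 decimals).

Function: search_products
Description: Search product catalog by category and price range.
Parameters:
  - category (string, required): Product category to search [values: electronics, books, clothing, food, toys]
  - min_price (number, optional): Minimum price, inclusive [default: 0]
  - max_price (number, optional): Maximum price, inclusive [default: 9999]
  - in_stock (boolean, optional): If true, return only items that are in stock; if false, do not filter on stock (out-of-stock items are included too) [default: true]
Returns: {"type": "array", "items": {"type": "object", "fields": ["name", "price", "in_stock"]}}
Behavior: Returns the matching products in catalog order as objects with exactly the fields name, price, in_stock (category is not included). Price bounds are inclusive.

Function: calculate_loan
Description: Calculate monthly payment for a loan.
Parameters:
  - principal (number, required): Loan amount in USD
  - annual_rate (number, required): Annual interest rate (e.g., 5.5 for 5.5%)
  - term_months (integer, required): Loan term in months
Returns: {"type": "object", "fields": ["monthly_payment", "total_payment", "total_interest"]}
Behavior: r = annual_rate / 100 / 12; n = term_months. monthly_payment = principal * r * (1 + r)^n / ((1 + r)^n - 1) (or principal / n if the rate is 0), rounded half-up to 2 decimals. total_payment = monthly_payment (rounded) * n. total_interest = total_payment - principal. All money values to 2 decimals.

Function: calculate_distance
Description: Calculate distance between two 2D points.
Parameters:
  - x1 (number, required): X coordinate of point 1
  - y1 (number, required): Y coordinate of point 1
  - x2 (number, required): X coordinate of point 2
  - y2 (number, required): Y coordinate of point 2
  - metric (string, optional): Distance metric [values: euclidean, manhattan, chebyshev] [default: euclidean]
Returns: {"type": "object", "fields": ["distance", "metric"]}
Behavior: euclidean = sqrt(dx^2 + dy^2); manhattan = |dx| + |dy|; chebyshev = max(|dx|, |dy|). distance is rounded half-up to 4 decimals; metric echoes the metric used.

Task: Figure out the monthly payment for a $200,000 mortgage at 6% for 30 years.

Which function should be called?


The task needs a function whose description is: Calculate monthly payment for a loan.
calculate_loan


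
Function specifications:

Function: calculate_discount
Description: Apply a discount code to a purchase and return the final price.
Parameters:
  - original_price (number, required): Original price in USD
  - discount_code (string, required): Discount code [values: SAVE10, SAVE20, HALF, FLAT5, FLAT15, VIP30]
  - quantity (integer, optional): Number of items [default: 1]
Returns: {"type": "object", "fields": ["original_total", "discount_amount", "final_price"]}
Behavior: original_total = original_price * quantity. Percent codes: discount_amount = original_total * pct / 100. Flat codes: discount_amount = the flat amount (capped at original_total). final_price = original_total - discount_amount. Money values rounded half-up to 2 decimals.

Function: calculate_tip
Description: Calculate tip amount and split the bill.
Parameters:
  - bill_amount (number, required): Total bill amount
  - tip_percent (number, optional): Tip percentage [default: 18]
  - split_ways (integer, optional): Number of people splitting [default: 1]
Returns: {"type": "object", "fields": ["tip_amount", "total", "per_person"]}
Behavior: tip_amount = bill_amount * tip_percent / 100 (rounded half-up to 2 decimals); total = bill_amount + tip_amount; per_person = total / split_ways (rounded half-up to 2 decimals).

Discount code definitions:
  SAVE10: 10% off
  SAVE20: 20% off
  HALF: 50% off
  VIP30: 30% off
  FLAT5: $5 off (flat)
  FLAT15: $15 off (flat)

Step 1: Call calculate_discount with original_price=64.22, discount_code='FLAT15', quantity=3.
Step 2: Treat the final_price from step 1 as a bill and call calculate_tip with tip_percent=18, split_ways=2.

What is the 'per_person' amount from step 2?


Step 1: calculate_discount(original_price=64.22, discount_code=FLAT15, quantity=3)
  original_total = 64.22 * 3 = 192.66
  FLAT15 = $15 flat: discount_amount = min(15.00, 192.66) = 15.00
  final_price = 192.66 - 15.00 = 177.66
  -> final_price = 177.66
Step 2: calculate_tip(bill_amount=177.66, tip_percent=18, split_ways=2)
  tip_amount = 177.66 * 18/100 = 31.9788 -> 31.98
  total = 177.66 + 31.98 = 209.64
  per_person = 209.64 / 2 = 104.82 -> 104.82
  -> per_person = 104.82
$104.82
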